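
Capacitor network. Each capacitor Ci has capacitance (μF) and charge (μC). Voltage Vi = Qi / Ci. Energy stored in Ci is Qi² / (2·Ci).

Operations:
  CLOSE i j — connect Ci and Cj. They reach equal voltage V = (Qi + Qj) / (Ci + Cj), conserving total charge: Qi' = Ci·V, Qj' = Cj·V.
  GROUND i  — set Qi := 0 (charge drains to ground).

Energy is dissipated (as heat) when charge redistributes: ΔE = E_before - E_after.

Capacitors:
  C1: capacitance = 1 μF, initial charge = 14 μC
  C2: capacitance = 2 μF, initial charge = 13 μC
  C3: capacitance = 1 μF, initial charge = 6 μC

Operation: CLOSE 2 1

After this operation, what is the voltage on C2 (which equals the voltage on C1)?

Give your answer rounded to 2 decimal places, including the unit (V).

Initial: C1(1μF, Q=14μC, V=14.00V), C2(2μF, Q=13μC, V=6.50V), C3(1μF, Q=6μC, V=6.00V)
Op 1: CLOSE 2-1: Q_total=27.00, C_total=3.00, V=9.00; Q2=18.00, Q1=9.00; dissipated=18.750

Answer: 9.00 V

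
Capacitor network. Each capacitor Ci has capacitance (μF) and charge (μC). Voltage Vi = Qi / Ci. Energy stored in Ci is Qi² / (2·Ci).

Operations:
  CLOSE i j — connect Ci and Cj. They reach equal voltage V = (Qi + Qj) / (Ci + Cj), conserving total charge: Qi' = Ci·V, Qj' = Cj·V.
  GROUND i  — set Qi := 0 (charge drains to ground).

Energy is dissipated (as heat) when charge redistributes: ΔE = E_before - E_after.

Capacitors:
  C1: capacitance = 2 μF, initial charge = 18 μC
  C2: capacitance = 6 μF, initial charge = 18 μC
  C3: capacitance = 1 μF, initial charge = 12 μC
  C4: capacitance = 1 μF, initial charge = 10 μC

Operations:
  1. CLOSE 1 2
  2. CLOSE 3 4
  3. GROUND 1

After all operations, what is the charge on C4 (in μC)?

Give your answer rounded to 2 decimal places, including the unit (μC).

Initial: C1(2μF, Q=18μC, V=9.00V), C2(6μF, Q=18μC, V=3.00V), C3(1μF, Q=12μC, V=12.00V), C4(1μF, Q=10μC, V=10.00V)
Op 1: CLOSE 1-2: Q_total=36.00, C_total=8.00, V=4.50; Q1=9.00, Q2=27.00; dissipated=27.000
Op 2: CLOSE 3-4: Q_total=22.00, C_total=2.00, V=11.00; Q3=11.00, Q4=11.00; dissipated=1.000
Op 3: GROUND 1: Q1=0; energy lost=20.250
Final charges: Q1=0.00, Q2=27.00, Q3=11.00, Q4=11.00

Answer: 11.00 μC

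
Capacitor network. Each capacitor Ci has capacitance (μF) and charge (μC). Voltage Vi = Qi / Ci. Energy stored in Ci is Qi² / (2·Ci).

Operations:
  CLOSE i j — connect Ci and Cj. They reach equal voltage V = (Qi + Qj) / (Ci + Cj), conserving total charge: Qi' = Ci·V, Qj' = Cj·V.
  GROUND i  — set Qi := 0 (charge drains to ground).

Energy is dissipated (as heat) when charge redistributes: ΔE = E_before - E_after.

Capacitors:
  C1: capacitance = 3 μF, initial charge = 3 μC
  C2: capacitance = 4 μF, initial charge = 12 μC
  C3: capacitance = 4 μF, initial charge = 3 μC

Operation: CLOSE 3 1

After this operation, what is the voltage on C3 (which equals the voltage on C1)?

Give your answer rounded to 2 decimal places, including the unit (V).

Initial: C1(3μF, Q=3μC, V=1.00V), C2(4μF, Q=12μC, V=3.00V), C3(4μF, Q=3μC, V=0.75V)
Op 1: CLOSE 3-1: Q_total=6.00, C_total=7.00, V=0.86; Q3=3.43, Q1=2.57; dissipated=0.054

Answer: 0.86 V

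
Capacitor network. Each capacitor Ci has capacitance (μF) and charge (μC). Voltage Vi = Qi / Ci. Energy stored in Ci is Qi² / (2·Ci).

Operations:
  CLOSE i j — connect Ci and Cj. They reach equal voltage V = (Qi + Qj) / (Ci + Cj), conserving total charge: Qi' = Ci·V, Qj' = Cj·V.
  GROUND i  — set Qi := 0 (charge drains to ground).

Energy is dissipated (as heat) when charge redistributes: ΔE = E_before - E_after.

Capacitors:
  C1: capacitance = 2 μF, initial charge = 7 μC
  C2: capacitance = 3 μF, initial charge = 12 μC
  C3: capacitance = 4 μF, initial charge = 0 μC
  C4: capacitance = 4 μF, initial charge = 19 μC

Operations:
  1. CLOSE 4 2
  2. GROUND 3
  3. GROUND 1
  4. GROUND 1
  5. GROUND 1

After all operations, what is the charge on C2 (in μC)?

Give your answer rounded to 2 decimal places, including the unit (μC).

Initial: C1(2μF, Q=7μC, V=3.50V), C2(3μF, Q=12μC, V=4.00V), C3(4μF, Q=0μC, V=0.00V), C4(4μF, Q=19μC, V=4.75V)
Op 1: CLOSE 4-2: Q_total=31.00, C_total=7.00, V=4.43; Q4=17.71, Q2=13.29; dissipated=0.482
Op 2: GROUND 3: Q3=0; energy lost=0.000
Op 3: GROUND 1: Q1=0; energy lost=12.250
Op 4: GROUND 1: Q1=0; energy lost=0.000
Op 5: GROUND 1: Q1=0; energy lost=0.000
Final charges: Q1=0.00, Q2=13.29, Q3=0.00, Q4=17.71

Answer: 13.29 μC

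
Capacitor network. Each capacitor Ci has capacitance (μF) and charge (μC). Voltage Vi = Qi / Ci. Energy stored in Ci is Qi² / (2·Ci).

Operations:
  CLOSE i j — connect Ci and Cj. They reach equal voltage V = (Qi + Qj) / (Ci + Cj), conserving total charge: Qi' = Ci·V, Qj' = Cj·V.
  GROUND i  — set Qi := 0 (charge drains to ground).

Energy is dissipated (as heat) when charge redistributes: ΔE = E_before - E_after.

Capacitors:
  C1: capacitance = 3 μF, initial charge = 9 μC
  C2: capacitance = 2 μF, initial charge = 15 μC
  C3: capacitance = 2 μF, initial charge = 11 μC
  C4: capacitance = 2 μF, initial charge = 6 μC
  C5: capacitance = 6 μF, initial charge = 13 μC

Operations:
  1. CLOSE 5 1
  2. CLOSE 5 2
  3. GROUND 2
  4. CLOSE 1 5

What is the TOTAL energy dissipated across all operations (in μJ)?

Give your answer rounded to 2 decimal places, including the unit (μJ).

Answer: 35.21 μJ

Derivation:
Initial: C1(3μF, Q=9μC, V=3.00V), C2(2μF, Q=15μC, V=7.50V), C3(2μF, Q=11μC, V=5.50V), C4(2μF, Q=6μC, V=3.00V), C5(6μF, Q=13μC, V=2.17V)
Op 1: CLOSE 5-1: Q_total=22.00, C_total=9.00, V=2.44; Q5=14.67, Q1=7.33; dissipated=0.694
Op 2: CLOSE 5-2: Q_total=29.67, C_total=8.00, V=3.71; Q5=22.25, Q2=7.42; dissipated=19.169
Op 3: GROUND 2: Q2=0; energy lost=13.752
Op 4: CLOSE 1-5: Q_total=29.58, C_total=9.00, V=3.29; Q1=9.86, Q5=19.72; dissipated=1.597
Total dissipated: 35.213 μJ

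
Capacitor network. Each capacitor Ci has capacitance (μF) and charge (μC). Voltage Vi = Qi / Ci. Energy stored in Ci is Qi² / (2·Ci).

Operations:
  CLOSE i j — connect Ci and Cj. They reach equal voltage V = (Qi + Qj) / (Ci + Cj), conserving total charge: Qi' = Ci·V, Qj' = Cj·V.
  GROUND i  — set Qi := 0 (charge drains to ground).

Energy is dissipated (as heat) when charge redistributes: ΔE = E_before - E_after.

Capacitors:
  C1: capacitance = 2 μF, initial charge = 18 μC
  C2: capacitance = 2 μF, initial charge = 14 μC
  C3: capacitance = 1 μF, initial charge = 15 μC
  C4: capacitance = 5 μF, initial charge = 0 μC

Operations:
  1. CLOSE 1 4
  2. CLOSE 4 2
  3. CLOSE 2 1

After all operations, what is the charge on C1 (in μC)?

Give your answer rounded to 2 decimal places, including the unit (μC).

Initial: C1(2μF, Q=18μC, V=9.00V), C2(2μF, Q=14μC, V=7.00V), C3(1μF, Q=15μC, V=15.00V), C4(5μF, Q=0μC, V=0.00V)
Op 1: CLOSE 1-4: Q_total=18.00, C_total=7.00, V=2.57; Q1=5.14, Q4=12.86; dissipated=57.857
Op 2: CLOSE 4-2: Q_total=26.86, C_total=7.00, V=3.84; Q4=19.18, Q2=7.67; dissipated=14.009
Op 3: CLOSE 2-1: Q_total=12.82, C_total=4.00, V=3.20; Q2=6.41, Q1=6.41; dissipated=0.800
Final charges: Q1=6.41, Q2=6.41, Q3=15.00, Q4=19.18

Answer: 6.41 μC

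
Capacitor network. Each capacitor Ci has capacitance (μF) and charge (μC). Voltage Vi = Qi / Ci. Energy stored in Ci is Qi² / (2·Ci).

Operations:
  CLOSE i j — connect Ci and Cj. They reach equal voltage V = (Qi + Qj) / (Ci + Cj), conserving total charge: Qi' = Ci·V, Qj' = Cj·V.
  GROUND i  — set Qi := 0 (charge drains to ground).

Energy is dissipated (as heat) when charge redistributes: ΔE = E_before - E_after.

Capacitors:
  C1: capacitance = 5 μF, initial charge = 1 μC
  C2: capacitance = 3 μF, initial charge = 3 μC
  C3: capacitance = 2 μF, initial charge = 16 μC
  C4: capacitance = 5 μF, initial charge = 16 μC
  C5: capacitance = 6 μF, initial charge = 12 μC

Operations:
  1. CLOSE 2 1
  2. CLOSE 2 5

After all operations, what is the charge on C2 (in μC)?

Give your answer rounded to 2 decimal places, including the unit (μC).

Answer: 4.50 μC

Derivation:
Initial: C1(5μF, Q=1μC, V=0.20V), C2(3μF, Q=3μC, V=1.00V), C3(2μF, Q=16μC, V=8.00V), C4(5μF, Q=16μC, V=3.20V), C5(6μF, Q=12μC, V=2.00V)
Op 1: CLOSE 2-1: Q_total=4.00, C_total=8.00, V=0.50; Q2=1.50, Q1=2.50; dissipated=0.600
Op 2: CLOSE 2-5: Q_total=13.50, C_total=9.00, V=1.50; Q2=4.50, Q5=9.00; dissipated=2.250
Final charges: Q1=2.50, Q2=4.50, Q3=16.00, Q4=16.00, Q5=9.00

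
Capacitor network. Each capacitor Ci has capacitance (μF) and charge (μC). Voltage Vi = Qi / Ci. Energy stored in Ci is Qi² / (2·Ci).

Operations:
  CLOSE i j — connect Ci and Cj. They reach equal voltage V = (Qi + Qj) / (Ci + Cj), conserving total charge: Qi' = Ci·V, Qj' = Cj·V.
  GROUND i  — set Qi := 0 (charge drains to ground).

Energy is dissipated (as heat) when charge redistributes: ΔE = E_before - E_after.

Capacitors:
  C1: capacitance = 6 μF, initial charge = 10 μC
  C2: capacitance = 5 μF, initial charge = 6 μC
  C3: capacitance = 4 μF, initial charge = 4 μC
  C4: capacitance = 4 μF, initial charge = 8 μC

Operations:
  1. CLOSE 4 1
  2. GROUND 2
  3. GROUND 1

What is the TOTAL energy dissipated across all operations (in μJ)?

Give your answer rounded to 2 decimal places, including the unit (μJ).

Initial: C1(6μF, Q=10μC, V=1.67V), C2(5μF, Q=6μC, V=1.20V), C3(4μF, Q=4μC, V=1.00V), C4(4μF, Q=8μC, V=2.00V)
Op 1: CLOSE 4-1: Q_total=18.00, C_total=10.00, V=1.80; Q4=7.20, Q1=10.80; dissipated=0.133
Op 2: GROUND 2: Q2=0; energy lost=3.600
Op 3: GROUND 1: Q1=0; energy lost=9.720
Total dissipated: 13.453 μJ

Answer: 13.45 μJ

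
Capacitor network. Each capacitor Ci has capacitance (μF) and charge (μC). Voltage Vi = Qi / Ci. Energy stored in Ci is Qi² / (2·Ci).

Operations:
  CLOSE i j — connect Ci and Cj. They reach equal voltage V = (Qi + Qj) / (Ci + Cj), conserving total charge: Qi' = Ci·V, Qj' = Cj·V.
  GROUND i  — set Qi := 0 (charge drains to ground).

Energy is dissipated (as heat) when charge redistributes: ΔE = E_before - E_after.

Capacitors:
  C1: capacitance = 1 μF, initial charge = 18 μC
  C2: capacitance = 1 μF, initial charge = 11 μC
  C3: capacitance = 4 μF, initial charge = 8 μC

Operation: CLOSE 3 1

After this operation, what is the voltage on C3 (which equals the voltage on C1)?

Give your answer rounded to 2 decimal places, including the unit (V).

Answer: 5.20 V

Derivation:
Initial: C1(1μF, Q=18μC, V=18.00V), C2(1μF, Q=11μC, V=11.00V), C3(4μF, Q=8μC, V=2.00V)
Op 1: CLOSE 3-1: Q_total=26.00, C_total=5.00, V=5.20; Q3=20.80, Q1=5.20; dissipated=102.400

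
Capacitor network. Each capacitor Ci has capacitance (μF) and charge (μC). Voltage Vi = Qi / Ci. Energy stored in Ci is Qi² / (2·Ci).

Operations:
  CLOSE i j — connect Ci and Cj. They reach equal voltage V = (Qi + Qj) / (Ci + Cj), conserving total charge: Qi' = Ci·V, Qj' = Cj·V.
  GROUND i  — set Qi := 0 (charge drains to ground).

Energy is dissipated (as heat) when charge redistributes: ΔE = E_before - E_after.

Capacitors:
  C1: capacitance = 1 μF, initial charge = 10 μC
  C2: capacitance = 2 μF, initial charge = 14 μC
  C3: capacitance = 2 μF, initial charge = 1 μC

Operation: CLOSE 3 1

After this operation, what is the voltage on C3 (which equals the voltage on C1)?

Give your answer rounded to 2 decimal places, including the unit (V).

Answer: 3.67 V

Derivation:
Initial: C1(1μF, Q=10μC, V=10.00V), C2(2μF, Q=14μC, V=7.00V), C3(2μF, Q=1μC, V=0.50V)
Op 1: CLOSE 3-1: Q_total=11.00, C_total=3.00, V=3.67; Q3=7.33, Q1=3.67; dissipated=30.083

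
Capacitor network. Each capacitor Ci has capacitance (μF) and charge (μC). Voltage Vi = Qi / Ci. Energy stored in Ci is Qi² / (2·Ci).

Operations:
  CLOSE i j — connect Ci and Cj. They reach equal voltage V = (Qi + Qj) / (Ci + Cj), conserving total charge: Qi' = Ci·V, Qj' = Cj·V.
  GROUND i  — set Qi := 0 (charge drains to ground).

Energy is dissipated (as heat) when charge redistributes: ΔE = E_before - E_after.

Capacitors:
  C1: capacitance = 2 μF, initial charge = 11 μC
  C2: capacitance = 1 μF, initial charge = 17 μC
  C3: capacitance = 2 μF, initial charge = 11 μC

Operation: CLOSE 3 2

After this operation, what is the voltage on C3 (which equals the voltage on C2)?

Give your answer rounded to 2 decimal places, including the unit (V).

Initial: C1(2μF, Q=11μC, V=5.50V), C2(1μF, Q=17μC, V=17.00V), C3(2μF, Q=11μC, V=5.50V)
Op 1: CLOSE 3-2: Q_total=28.00, C_total=3.00, V=9.33; Q3=18.67, Q2=9.33; dissipated=44.083

Answer: 9.33 V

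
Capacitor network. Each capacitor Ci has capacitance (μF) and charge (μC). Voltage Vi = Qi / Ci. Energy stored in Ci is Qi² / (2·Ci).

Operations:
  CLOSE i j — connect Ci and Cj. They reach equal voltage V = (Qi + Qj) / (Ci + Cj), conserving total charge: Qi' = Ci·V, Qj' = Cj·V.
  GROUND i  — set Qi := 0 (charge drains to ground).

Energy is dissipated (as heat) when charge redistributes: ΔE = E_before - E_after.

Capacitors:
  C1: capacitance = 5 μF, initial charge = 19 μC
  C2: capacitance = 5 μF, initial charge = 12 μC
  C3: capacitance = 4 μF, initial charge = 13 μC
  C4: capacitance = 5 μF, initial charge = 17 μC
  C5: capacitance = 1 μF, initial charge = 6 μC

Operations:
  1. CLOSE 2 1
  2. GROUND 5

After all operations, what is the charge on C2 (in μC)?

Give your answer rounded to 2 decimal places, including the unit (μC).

Initial: C1(5μF, Q=19μC, V=3.80V), C2(5μF, Q=12μC, V=2.40V), C3(4μF, Q=13μC, V=3.25V), C4(5μF, Q=17μC, V=3.40V), C5(1μF, Q=6μC, V=6.00V)
Op 1: CLOSE 2-1: Q_total=31.00, C_total=10.00, V=3.10; Q2=15.50, Q1=15.50; dissipated=2.450
Op 2: GROUND 5: Q5=0; energy lost=18.000
Final charges: Q1=15.50, Q2=15.50, Q3=13.00, Q4=17.00, Q5=0.00

Answer: 15.50 μC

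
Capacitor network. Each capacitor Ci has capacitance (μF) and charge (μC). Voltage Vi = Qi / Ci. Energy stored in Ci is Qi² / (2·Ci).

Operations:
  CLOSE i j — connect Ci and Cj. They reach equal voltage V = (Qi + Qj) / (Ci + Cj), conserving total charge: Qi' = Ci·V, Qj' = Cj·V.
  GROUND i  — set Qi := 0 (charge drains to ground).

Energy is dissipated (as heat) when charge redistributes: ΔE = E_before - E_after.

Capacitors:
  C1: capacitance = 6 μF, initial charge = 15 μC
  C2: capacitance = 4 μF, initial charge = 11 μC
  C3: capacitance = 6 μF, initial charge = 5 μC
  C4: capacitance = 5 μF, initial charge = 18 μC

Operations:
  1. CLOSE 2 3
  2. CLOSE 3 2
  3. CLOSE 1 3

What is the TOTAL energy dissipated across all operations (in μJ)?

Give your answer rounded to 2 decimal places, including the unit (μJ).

Answer: 5.62 μJ

Derivation:
Initial: C1(6μF, Q=15μC, V=2.50V), C2(4μF, Q=11μC, V=2.75V), C3(6μF, Q=5μC, V=0.83V), C4(5μF, Q=18μC, V=3.60V)
Op 1: CLOSE 2-3: Q_total=16.00, C_total=10.00, V=1.60; Q2=6.40, Q3=9.60; dissipated=4.408
Op 2: CLOSE 3-2: Q_total=16.00, C_total=10.00, V=1.60; Q3=9.60, Q2=6.40; dissipated=0.000
Op 3: CLOSE 1-3: Q_total=24.60, C_total=12.00, V=2.05; Q1=12.30, Q3=12.30; dissipated=1.215
Total dissipated: 5.623 μJ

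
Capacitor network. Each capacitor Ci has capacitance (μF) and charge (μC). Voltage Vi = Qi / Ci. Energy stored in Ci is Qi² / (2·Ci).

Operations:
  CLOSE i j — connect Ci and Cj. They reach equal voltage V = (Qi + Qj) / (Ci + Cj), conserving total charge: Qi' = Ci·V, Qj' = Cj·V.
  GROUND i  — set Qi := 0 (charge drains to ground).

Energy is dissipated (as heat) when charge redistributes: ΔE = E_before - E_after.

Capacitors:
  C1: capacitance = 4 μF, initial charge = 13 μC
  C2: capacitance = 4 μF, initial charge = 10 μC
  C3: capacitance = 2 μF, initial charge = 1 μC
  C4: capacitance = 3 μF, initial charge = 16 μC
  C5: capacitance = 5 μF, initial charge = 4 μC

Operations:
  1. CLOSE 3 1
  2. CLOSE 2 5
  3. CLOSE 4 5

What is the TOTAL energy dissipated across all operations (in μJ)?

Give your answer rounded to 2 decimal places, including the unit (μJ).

Initial: C1(4μF, Q=13μC, V=3.25V), C2(4μF, Q=10μC, V=2.50V), C3(2μF, Q=1μC, V=0.50V), C4(3μF, Q=16μC, V=5.33V), C5(5μF, Q=4μC, V=0.80V)
Op 1: CLOSE 3-1: Q_total=14.00, C_total=6.00, V=2.33; Q3=4.67, Q1=9.33; dissipated=5.042
Op 2: CLOSE 2-5: Q_total=14.00, C_total=9.00, V=1.56; Q2=6.22, Q5=7.78; dissipated=3.211
Op 3: CLOSE 4-5: Q_total=23.78, C_total=8.00, V=2.97; Q4=8.92, Q5=14.86; dissipated=13.380
Total dissipated: 21.632 μJ

Answer: 21.63 μJ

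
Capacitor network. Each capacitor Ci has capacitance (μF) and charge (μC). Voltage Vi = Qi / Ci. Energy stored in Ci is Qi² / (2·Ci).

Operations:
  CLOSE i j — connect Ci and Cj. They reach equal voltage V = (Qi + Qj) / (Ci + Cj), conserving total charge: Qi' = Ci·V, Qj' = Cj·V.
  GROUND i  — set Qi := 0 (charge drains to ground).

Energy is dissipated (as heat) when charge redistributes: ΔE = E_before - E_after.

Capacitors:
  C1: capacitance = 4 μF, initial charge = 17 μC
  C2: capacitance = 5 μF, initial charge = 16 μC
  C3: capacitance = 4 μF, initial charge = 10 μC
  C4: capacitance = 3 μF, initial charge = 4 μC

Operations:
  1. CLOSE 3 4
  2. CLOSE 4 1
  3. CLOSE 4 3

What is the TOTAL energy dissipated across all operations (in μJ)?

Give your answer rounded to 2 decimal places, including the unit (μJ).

Initial: C1(4μF, Q=17μC, V=4.25V), C2(5μF, Q=16μC, V=3.20V), C3(4μF, Q=10μC, V=2.50V), C4(3μF, Q=4μC, V=1.33V)
Op 1: CLOSE 3-4: Q_total=14.00, C_total=7.00, V=2.00; Q3=8.00, Q4=6.00; dissipated=1.167
Op 2: CLOSE 4-1: Q_total=23.00, C_total=7.00, V=3.29; Q4=9.86, Q1=13.14; dissipated=4.339
Op 3: CLOSE 4-3: Q_total=17.86, C_total=7.00, V=2.55; Q4=7.65, Q3=10.20; dissipated=1.417
Total dissipated: 6.923 μJ

Answer: 6.92 μJ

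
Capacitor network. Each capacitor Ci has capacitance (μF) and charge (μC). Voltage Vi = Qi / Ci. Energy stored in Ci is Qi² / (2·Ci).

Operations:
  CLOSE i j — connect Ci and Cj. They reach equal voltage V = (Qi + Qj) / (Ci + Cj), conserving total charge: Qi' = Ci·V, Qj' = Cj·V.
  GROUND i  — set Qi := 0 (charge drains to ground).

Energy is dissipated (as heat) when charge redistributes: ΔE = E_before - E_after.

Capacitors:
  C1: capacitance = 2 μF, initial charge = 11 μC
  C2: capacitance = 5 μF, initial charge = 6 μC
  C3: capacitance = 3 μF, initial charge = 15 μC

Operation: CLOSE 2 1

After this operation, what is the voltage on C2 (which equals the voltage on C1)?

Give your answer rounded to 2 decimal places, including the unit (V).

Initial: C1(2μF, Q=11μC, V=5.50V), C2(5μF, Q=6μC, V=1.20V), C3(3μF, Q=15μC, V=5.00V)
Op 1: CLOSE 2-1: Q_total=17.00, C_total=7.00, V=2.43; Q2=12.14, Q1=4.86; dissipated=13.207

Answer: 2.43 V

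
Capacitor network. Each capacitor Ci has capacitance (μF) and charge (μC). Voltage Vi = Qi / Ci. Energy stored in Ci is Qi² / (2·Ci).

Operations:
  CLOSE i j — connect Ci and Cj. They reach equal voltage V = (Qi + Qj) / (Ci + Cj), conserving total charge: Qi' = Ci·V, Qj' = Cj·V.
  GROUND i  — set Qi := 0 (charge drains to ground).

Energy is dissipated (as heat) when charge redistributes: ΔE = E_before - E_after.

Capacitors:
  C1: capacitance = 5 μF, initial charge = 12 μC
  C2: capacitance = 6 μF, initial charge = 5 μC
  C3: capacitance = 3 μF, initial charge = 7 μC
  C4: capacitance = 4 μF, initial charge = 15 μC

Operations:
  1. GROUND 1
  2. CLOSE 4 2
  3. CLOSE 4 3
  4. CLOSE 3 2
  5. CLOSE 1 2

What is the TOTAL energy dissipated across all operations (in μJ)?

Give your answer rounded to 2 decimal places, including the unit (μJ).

Answer: 30.44 μJ

Derivation:
Initial: C1(5μF, Q=12μC, V=2.40V), C2(6μF, Q=5μC, V=0.83V), C3(3μF, Q=7μC, V=2.33V), C4(4μF, Q=15μC, V=3.75V)
Op 1: GROUND 1: Q1=0; energy lost=14.400
Op 2: CLOSE 4-2: Q_total=20.00, C_total=10.00, V=2.00; Q4=8.00, Q2=12.00; dissipated=10.208
Op 3: CLOSE 4-3: Q_total=15.00, C_total=7.00, V=2.14; Q4=8.57, Q3=6.43; dissipated=0.095
Op 4: CLOSE 3-2: Q_total=18.43, C_total=9.00, V=2.05; Q3=6.14, Q2=12.29; dissipated=0.020
Op 5: CLOSE 1-2: Q_total=12.29, C_total=11.00, V=1.12; Q1=5.58, Q2=6.70; dissipated=5.717
Total dissipated: 30.441 μJ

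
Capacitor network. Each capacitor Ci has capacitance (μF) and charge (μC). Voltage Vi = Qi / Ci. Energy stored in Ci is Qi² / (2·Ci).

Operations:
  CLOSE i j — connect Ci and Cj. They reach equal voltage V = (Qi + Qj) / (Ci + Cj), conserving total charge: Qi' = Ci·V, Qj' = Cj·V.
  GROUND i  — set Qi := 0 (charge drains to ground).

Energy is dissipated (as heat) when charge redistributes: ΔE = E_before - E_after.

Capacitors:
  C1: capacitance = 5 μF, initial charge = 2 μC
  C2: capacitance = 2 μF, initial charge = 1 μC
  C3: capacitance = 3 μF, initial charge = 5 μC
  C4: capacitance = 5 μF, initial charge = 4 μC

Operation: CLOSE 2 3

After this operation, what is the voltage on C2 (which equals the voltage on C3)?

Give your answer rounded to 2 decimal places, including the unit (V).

Answer: 1.20 V

Derivation:
Initial: C1(5μF, Q=2μC, V=0.40V), C2(2μF, Q=1μC, V=0.50V), C3(3μF, Q=5μC, V=1.67V), C4(5μF, Q=4μC, V=0.80V)
Op 1: CLOSE 2-3: Q_total=6.00, C_total=5.00, V=1.20; Q2=2.40, Q3=3.60; dissipated=0.817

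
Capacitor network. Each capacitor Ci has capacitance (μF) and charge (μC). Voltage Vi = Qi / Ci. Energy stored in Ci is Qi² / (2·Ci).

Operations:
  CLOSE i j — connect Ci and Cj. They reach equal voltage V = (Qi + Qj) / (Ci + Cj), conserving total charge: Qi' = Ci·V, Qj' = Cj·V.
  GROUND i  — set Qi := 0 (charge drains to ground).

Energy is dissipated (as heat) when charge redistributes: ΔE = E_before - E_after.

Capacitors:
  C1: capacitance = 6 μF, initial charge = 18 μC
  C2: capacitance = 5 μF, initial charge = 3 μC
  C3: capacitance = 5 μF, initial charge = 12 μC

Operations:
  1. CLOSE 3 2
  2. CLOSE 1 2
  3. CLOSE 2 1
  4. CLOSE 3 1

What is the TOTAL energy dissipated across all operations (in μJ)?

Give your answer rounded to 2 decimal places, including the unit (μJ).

Answer: 8.03 μJ

Derivation:
Initial: C1(6μF, Q=18μC, V=3.00V), C2(5μF, Q=3μC, V=0.60V), C3(5μF, Q=12μC, V=2.40V)
Op 1: CLOSE 3-2: Q_total=15.00, C_total=10.00, V=1.50; Q3=7.50, Q2=7.50; dissipated=4.050
Op 2: CLOSE 1-2: Q_total=25.50, C_total=11.00, V=2.32; Q1=13.91, Q2=11.59; dissipated=3.068
Op 3: CLOSE 2-1: Q_total=25.50, C_total=11.00, V=2.32; Q2=11.59, Q1=13.91; dissipated=0.000
Op 4: CLOSE 3-1: Q_total=21.41, C_total=11.00, V=1.95; Q3=9.73, Q1=11.68; dissipated=0.913
Total dissipated: 8.031 μJ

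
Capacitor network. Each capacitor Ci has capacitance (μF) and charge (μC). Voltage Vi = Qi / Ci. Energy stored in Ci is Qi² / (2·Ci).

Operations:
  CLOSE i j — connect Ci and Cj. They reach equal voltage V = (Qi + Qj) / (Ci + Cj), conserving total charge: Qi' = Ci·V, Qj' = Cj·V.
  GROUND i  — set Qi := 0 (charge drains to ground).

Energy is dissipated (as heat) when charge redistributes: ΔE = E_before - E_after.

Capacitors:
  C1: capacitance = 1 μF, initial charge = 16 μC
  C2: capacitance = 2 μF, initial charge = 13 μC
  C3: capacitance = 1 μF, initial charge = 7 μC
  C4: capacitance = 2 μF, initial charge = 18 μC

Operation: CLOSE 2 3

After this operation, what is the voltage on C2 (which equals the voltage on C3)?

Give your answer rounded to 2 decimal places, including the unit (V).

Initial: C1(1μF, Q=16μC, V=16.00V), C2(2μF, Q=13μC, V=6.50V), C3(1μF, Q=7μC, V=7.00V), C4(2μF, Q=18μC, V=9.00V)
Op 1: CLOSE 2-3: Q_total=20.00, C_total=3.00, V=6.67; Q2=13.33, Q3=6.67; dissipated=0.083

Answer: 6.67 V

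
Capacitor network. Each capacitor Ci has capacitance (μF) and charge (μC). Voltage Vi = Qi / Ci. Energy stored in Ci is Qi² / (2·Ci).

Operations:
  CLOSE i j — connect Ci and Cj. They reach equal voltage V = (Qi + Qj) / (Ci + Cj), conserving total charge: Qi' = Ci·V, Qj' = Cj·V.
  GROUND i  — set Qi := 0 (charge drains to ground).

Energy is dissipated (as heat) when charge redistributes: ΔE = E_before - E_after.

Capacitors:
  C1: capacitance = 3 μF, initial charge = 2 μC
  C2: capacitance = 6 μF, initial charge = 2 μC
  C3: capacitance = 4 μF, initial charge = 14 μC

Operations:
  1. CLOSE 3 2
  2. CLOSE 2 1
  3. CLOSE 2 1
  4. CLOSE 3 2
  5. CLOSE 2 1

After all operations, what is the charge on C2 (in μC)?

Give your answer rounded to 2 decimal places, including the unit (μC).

Answer: 8.23 μC

Derivation:
Initial: C1(3μF, Q=2μC, V=0.67V), C2(6μF, Q=2μC, V=0.33V), C3(4μF, Q=14μC, V=3.50V)
Op 1: CLOSE 3-2: Q_total=16.00, C_total=10.00, V=1.60; Q3=6.40, Q2=9.60; dissipated=12.033
Op 2: CLOSE 2-1: Q_total=11.60, C_total=9.00, V=1.29; Q2=7.73, Q1=3.87; dissipated=0.871
Op 3: CLOSE 2-1: Q_total=11.60, C_total=9.00, V=1.29; Q2=7.73, Q1=3.87; dissipated=0.000
Op 4: CLOSE 3-2: Q_total=14.13, C_total=10.00, V=1.41; Q3=5.65, Q2=8.48; dissipated=0.116
Op 5: CLOSE 2-1: Q_total=12.35, C_total=9.00, V=1.37; Q2=8.23, Q1=4.12; dissipated=0.015
Final charges: Q1=4.12, Q2=8.23, Q3=5.65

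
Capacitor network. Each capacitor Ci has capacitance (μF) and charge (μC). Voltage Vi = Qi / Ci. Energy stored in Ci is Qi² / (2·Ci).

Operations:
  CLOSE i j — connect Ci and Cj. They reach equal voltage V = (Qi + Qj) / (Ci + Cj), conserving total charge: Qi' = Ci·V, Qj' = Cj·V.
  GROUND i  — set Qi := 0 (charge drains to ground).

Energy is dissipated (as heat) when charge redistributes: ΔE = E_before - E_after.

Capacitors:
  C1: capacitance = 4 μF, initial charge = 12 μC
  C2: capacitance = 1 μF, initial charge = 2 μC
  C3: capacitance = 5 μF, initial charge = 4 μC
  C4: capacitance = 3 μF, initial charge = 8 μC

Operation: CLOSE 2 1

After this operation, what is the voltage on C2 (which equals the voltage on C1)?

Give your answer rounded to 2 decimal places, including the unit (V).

Initial: C1(4μF, Q=12μC, V=3.00V), C2(1μF, Q=2μC, V=2.00V), C3(5μF, Q=4μC, V=0.80V), C4(3μF, Q=8μC, V=2.67V)
Op 1: CLOSE 2-1: Q_total=14.00, C_total=5.00, V=2.80; Q2=2.80, Q1=11.20; dissipated=0.400

Answer: 2.80 V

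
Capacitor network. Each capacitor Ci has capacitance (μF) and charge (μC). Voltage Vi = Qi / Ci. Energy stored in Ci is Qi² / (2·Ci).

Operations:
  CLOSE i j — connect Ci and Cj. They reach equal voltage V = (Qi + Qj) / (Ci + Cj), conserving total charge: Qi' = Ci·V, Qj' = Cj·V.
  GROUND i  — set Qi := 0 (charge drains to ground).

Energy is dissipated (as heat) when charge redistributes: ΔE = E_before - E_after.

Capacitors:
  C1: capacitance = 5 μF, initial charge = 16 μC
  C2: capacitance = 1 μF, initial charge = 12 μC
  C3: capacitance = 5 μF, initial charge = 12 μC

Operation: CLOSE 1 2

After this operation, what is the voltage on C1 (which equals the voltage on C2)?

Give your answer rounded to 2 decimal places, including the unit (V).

Initial: C1(5μF, Q=16μC, V=3.20V), C2(1μF, Q=12μC, V=12.00V), C3(5μF, Q=12μC, V=2.40V)
Op 1: CLOSE 1-2: Q_total=28.00, C_total=6.00, V=4.67; Q1=23.33, Q2=4.67; dissipated=32.267

Answer: 4.67 V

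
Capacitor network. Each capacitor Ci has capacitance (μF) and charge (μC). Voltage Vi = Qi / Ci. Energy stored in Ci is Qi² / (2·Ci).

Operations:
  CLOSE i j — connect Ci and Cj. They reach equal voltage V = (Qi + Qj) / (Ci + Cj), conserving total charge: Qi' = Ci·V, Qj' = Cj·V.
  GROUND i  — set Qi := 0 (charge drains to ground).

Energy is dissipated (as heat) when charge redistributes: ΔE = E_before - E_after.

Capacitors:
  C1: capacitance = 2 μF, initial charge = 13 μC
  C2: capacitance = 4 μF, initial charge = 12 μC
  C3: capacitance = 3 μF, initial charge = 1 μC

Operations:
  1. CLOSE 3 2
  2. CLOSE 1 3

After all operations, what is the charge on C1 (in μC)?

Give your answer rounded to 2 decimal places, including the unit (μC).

Answer: 7.43 μC

Derivation:
Initial: C1(2μF, Q=13μC, V=6.50V), C2(4μF, Q=12μC, V=3.00V), C3(3μF, Q=1μC, V=0.33V)
Op 1: CLOSE 3-2: Q_total=13.00, C_total=7.00, V=1.86; Q3=5.57, Q2=7.43; dissipated=6.095
Op 2: CLOSE 1-3: Q_total=18.57, C_total=5.00, V=3.71; Q1=7.43, Q3=11.14; dissipated=12.934
Final charges: Q1=7.43, Q2=7.43, Q3=11.14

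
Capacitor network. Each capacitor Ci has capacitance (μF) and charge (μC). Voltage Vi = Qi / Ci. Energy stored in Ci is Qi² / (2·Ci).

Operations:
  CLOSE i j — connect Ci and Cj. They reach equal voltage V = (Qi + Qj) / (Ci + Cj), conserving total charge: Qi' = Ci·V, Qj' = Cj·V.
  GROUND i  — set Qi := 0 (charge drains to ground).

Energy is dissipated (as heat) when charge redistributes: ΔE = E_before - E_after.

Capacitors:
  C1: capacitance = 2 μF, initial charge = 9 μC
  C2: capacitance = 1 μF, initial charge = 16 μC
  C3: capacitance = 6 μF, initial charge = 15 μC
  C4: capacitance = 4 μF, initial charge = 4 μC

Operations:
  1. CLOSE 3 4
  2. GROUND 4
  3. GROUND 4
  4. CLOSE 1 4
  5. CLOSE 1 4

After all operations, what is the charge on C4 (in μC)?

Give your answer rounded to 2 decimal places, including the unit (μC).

Initial: C1(2μF, Q=9μC, V=4.50V), C2(1μF, Q=16μC, V=16.00V), C3(6μF, Q=15μC, V=2.50V), C4(4μF, Q=4μC, V=1.00V)
Op 1: CLOSE 3-4: Q_total=19.00, C_total=10.00, V=1.90; Q3=11.40, Q4=7.60; dissipated=2.700
Op 2: GROUND 4: Q4=0; energy lost=7.220
Op 3: GROUND 4: Q4=0; energy lost=0.000
Op 4: CLOSE 1-4: Q_total=9.00, C_total=6.00, V=1.50; Q1=3.00, Q4=6.00; dissipated=13.500
Op 5: CLOSE 1-4: Q_total=9.00, C_total=6.00, V=1.50; Q1=3.00, Q4=6.00; dissipated=0.000
Final charges: Q1=3.00, Q2=16.00, Q3=11.40, Q4=6.00

Answer: 6.00 μC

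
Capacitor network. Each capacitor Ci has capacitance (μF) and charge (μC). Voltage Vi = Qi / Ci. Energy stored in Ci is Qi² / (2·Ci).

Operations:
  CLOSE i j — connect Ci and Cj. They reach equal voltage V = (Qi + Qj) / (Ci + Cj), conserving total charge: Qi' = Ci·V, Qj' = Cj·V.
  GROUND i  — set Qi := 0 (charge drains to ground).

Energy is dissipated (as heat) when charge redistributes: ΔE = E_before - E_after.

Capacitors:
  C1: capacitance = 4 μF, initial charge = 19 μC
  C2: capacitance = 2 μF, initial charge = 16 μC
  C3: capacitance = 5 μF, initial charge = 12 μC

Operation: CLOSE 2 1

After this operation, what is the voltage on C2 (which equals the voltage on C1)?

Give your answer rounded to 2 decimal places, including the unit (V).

Initial: C1(4μF, Q=19μC, V=4.75V), C2(2μF, Q=16μC, V=8.00V), C3(5μF, Q=12μC, V=2.40V)
Op 1: CLOSE 2-1: Q_total=35.00, C_total=6.00, V=5.83; Q2=11.67, Q1=23.33; dissipated=7.042

Answer: 5.83 V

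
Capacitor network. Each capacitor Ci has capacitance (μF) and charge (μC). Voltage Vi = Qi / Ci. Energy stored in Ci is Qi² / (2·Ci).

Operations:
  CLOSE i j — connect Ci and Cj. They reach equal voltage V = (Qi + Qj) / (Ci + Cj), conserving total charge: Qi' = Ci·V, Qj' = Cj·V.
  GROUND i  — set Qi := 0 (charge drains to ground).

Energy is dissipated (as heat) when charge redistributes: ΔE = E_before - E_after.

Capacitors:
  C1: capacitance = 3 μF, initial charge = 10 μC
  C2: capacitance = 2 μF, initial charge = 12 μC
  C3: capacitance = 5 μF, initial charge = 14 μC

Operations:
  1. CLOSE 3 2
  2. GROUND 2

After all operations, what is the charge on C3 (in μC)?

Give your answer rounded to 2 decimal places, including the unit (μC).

Answer: 18.57 μC

Derivation:
Initial: C1(3μF, Q=10μC, V=3.33V), C2(2μF, Q=12μC, V=6.00V), C3(5μF, Q=14μC, V=2.80V)
Op 1: CLOSE 3-2: Q_total=26.00, C_total=7.00, V=3.71; Q3=18.57, Q2=7.43; dissipated=7.314
Op 2: GROUND 2: Q2=0; energy lost=13.796
Final charges: Q1=10.00, Q2=0.00, Q3=18.57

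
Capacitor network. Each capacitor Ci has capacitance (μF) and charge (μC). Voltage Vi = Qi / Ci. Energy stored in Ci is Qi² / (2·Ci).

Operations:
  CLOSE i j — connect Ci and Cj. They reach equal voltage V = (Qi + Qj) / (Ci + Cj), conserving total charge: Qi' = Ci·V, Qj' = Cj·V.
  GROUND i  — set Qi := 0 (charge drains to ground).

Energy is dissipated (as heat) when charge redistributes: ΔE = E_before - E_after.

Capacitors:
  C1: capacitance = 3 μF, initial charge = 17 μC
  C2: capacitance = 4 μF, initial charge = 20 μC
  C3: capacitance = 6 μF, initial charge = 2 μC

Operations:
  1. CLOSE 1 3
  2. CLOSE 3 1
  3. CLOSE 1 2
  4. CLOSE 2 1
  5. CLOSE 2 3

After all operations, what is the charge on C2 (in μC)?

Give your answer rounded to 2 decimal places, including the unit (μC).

Answer: 11.09 μC

Derivation:
Initial: C1(3μF, Q=17μC, V=5.67V), C2(4μF, Q=20μC, V=5.00V), C3(6μF, Q=2μC, V=0.33V)
Op 1: CLOSE 1-3: Q_total=19.00, C_total=9.00, V=2.11; Q1=6.33, Q3=12.67; dissipated=28.444
Op 2: CLOSE 3-1: Q_total=19.00, C_total=9.00, V=2.11; Q3=12.67, Q1=6.33; dissipated=0.000
Op 3: CLOSE 1-2: Q_total=26.33, C_total=7.00, V=3.76; Q1=11.29, Q2=15.05; dissipated=7.153
Op 4: CLOSE 2-1: Q_total=26.33, C_total=7.00, V=3.76; Q2=15.05, Q1=11.29; dissipated=0.000
Op 5: CLOSE 2-3: Q_total=27.71, C_total=10.00, V=2.77; Q2=11.09, Q3=16.63; dissipated=3.270
Final charges: Q1=11.29, Q2=11.09, Q3=16.63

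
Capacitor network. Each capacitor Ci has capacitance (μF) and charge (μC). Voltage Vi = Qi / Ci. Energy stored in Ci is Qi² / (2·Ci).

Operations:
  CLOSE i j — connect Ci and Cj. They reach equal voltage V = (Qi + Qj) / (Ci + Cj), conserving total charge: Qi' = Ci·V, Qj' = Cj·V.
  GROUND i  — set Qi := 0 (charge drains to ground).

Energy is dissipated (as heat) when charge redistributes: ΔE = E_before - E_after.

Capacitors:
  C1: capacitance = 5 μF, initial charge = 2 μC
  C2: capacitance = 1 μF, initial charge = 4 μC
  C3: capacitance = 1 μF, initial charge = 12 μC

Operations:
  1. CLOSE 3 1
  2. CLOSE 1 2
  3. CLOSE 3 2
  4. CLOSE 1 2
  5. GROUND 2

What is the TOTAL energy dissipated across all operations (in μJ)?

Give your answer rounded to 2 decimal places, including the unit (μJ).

Initial: C1(5μF, Q=2μC, V=0.40V), C2(1μF, Q=4μC, V=4.00V), C3(1μF, Q=12μC, V=12.00V)
Op 1: CLOSE 3-1: Q_total=14.00, C_total=6.00, V=2.33; Q3=2.33, Q1=11.67; dissipated=56.067
Op 2: CLOSE 1-2: Q_total=15.67, C_total=6.00, V=2.61; Q1=13.06, Q2=2.61; dissipated=1.157
Op 3: CLOSE 3-2: Q_total=4.94, C_total=2.00, V=2.47; Q3=2.47, Q2=2.47; dissipated=0.019
Op 4: CLOSE 1-2: Q_total=15.53, C_total=6.00, V=2.59; Q1=12.94, Q2=2.59; dissipated=0.008
Op 5: GROUND 2: Q2=0; energy lost=3.349
Total dissipated: 60.600 μJ

Answer: 60.60 μJ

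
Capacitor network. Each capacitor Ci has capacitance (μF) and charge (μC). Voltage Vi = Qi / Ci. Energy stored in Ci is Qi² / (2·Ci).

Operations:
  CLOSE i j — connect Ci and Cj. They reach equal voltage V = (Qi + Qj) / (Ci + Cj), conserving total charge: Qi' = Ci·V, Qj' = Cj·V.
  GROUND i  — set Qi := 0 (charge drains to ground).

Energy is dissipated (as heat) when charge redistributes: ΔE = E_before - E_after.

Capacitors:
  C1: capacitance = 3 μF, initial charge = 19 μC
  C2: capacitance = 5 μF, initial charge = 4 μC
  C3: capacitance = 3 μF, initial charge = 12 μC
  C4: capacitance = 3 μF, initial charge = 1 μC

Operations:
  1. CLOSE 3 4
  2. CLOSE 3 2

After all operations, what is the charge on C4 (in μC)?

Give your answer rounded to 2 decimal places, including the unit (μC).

Initial: C1(3μF, Q=19μC, V=6.33V), C2(5μF, Q=4μC, V=0.80V), C3(3μF, Q=12μC, V=4.00V), C4(3μF, Q=1μC, V=0.33V)
Op 1: CLOSE 3-4: Q_total=13.00, C_total=6.00, V=2.17; Q3=6.50, Q4=6.50; dissipated=10.083
Op 2: CLOSE 3-2: Q_total=10.50, C_total=8.00, V=1.31; Q3=3.94, Q2=6.56; dissipated=1.751
Final charges: Q1=19.00, Q2=6.56, Q3=3.94, Q4=6.50

Answer: 6.50 μC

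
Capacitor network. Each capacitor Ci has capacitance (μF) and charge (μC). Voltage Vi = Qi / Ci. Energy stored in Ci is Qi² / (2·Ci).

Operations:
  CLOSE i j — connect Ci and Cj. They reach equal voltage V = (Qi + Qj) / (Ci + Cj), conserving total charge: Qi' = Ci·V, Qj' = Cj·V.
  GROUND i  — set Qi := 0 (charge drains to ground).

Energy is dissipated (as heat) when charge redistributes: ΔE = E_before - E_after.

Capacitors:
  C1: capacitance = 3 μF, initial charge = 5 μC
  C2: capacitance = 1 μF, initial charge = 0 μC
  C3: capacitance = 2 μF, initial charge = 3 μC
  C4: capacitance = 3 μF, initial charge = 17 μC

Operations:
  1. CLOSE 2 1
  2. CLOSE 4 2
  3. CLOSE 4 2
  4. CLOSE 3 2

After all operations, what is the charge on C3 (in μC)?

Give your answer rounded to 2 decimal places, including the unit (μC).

Answer: 5.04 μC

Derivation:
Initial: C1(3μF, Q=5μC, V=1.67V), C2(1μF, Q=0μC, V=0.00V), C3(2μF, Q=3μC, V=1.50V), C4(3μF, Q=17μC, V=5.67V)
Op 1: CLOSE 2-1: Q_total=5.00, C_total=4.00, V=1.25; Q2=1.25, Q1=3.75; dissipated=1.042
Op 2: CLOSE 4-2: Q_total=18.25, C_total=4.00, V=4.56; Q4=13.69, Q2=4.56; dissipated=7.315
Op 3: CLOSE 4-2: Q_total=18.25, C_total=4.00, V=4.56; Q4=13.69, Q2=4.56; dissipated=0.000
Op 4: CLOSE 3-2: Q_total=7.56, C_total=3.00, V=2.52; Q3=5.04, Q2=2.52; dissipated=3.126
Final charges: Q1=3.75, Q2=2.52, Q3=5.04, Q4=13.69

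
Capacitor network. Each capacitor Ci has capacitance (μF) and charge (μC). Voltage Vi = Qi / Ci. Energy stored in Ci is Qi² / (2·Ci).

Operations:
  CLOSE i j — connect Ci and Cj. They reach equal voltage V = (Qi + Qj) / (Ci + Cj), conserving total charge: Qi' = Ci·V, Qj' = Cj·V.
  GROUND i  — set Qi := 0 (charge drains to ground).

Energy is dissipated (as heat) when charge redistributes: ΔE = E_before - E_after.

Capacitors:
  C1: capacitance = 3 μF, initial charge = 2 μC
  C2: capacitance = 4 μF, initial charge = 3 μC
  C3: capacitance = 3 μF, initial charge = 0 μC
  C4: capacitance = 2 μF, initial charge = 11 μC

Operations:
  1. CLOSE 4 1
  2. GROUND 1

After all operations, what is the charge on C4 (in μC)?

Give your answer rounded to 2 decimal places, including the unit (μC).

Initial: C1(3μF, Q=2μC, V=0.67V), C2(4μF, Q=3μC, V=0.75V), C3(3μF, Q=0μC, V=0.00V), C4(2μF, Q=11μC, V=5.50V)
Op 1: CLOSE 4-1: Q_total=13.00, C_total=5.00, V=2.60; Q4=5.20, Q1=7.80; dissipated=14.017
Op 2: GROUND 1: Q1=0; energy lost=10.140
Final charges: Q1=0.00, Q2=3.00, Q3=0.00, Q4=5.20

Answer: 5.20 μC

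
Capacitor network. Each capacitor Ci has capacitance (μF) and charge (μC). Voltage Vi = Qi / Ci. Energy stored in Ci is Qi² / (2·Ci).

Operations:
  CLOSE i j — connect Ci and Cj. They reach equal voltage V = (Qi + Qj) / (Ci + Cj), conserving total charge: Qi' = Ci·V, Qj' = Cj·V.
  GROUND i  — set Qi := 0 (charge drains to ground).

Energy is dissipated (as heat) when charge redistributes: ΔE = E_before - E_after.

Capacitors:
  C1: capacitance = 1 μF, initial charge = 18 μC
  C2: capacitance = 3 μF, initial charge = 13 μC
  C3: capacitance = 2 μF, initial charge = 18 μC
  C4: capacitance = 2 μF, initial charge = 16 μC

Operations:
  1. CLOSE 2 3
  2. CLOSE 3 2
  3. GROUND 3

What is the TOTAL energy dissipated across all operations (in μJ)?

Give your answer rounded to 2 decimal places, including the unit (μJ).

Initial: C1(1μF, Q=18μC, V=18.00V), C2(3μF, Q=13μC, V=4.33V), C3(2μF, Q=18μC, V=9.00V), C4(2μF, Q=16μC, V=8.00V)
Op 1: CLOSE 2-3: Q_total=31.00, C_total=5.00, V=6.20; Q2=18.60, Q3=12.40; dissipated=13.067
Op 2: CLOSE 3-2: Q_total=31.00, C_total=5.00, V=6.20; Q3=12.40, Q2=18.60; dissipated=0.000
Op 3: GROUND 3: Q3=0; energy lost=38.440
Total dissipated: 51.507 μJ

Answer: 51.51 μJ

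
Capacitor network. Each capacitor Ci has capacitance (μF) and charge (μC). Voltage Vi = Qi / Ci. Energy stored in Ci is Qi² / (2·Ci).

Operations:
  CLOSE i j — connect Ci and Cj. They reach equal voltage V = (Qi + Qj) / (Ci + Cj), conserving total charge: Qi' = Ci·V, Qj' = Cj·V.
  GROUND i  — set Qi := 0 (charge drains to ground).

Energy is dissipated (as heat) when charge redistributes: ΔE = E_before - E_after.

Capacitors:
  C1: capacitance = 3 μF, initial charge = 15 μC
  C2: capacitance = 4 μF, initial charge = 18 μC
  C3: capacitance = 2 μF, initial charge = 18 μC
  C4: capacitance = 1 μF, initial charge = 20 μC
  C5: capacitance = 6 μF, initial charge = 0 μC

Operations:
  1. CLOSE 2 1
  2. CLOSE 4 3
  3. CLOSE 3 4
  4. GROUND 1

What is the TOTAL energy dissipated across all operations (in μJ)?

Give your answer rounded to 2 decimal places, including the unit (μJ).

Initial: C1(3μF, Q=15μC, V=5.00V), C2(4μF, Q=18μC, V=4.50V), C3(2μF, Q=18μC, V=9.00V), C4(1μF, Q=20μC, V=20.00V), C5(6μF, Q=0μC, V=0.00V)
Op 1: CLOSE 2-1: Q_total=33.00, C_total=7.00, V=4.71; Q2=18.86, Q1=14.14; dissipated=0.214
Op 2: CLOSE 4-3: Q_total=38.00, C_total=3.00, V=12.67; Q4=12.67, Q3=25.33; dissipated=40.333
Op 3: CLOSE 3-4: Q_total=38.00, C_total=3.00, V=12.67; Q3=25.33, Q4=12.67; dissipated=0.000
Op 4: GROUND 1: Q1=0; energy lost=33.337
Total dissipated: 73.884 μJ

Answer: 73.88 μJ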